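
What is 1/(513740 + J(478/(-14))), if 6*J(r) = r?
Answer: 42/21576841 ≈ 1.9465e-6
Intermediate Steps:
J(r) = r/6
1/(513740 + J(478/(-14))) = 1/(513740 + (478/(-14))/6) = 1/(513740 + (478*(-1/14))/6) = 1/(513740 + (1/6)*(-239/7)) = 1/(513740 - 239/42) = 1/(21576841/42) = 42/21576841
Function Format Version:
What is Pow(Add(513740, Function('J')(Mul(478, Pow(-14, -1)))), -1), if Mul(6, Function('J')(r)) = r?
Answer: Rational(42, 21576841) ≈ 1.9465e-6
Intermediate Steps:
Function('J')(r) = Mul(Rational(1, 6), r)
Pow(Add(513740, Function('J')(Mul(478, Pow(-14, -1)))), -1) = Pow(Add(513740, Mul(Rational(1, 6), Mul(478, Pow(-14, -1)))), -1) = Pow(Add(513740, Mul(Rational(1, 6), Mul(478, Rational(-1, 14)))), -1) = Pow(Add(513740, Mul(Rational(1, 6), Rational(-239, 7))), -1) = Pow(Add(513740, Rational(-239, 42)), -1) = Pow(Rational(21576841, 42), -1) = Rational(42, 21576841)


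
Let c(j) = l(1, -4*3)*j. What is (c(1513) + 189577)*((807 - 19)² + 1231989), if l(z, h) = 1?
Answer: 354076966970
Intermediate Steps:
c(j) = j (c(j) = 1*j = j)
(c(1513) + 189577)*((807 - 19)² + 1231989) = (1513 + 189577)*((807 - 19)² + 1231989) = 191090*(788² + 1231989) = 191090*(620944 + 1231989) = 191090*1852933 = 354076966970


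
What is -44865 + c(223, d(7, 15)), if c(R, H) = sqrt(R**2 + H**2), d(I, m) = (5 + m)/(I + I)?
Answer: -44865 + sqrt(2436821)/7 ≈ -44642.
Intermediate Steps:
d(I, m) = (5 + m)/(2*I) (d(I, m) = (5 + m)/((2*I)) = (5 + m)*(1/(2*I)) = (5 + m)/(2*I))
c(R, H) = sqrt(H**2 + R**2)
-44865 + c(223, d(7, 15)) = -44865 + sqrt(((1/2)*(5 + 15)/7)**2 + 223**2) = -44865 + sqrt(((1/2)*(1/7)*20)**2 + 49729) = -44865 + sqrt((10/7)**2 + 49729) = -44865 + sqrt(100/49 + 49729) = -44865 + sqrt(2436821/49) = -44865 + sqrt(2436821)/7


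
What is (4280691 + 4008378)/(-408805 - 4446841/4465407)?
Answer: -37014066736083/1825485155476 ≈ -20.276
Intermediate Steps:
(4280691 + 4008378)/(-408805 - 4446841/4465407) = 8289069/(-408805 - 4446841*1/4465407) = 8289069/(-408805 - 4446841/4465407) = 8289069/(-1825485155476/4465407) = 8289069*(-4465407/1825485155476) = -37014066736083/1825485155476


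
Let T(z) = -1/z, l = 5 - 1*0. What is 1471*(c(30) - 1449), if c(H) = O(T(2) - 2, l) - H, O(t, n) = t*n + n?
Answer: -4373283/2 ≈ -2.1866e+6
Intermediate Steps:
l = 5 (l = 5 + 0 = 5)
O(t, n) = n + n*t (O(t, n) = n*t + n = n + n*t)
c(H) = -15/2 - H (c(H) = 5*(1 + (-1/2 - 2)) - H = 5*(1 - 5/2) - H = 5*(-3/2) - H = -15/2 - H)
1471*(c(30) - 1449) = 1471*((-15/2 - 1*30) - 1449) = 1471*((-15/2 - 30) - 1449) = 1471*(-75/2 - 1449) = 1471*(-2973/2) = -4373283/2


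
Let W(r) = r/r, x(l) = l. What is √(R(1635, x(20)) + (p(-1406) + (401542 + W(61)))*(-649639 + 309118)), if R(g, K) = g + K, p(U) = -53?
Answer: 11*I*√1129882435 ≈ 3.6975e+5*I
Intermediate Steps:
W(r) = 1
R(g, K) = K + g
√(R(1635, x(20)) + (p(-1406) + (401542 + W(61)))*(-649639 + 309118)) = √((20 + 1635) + (-53 + (401542 + 1))*(-649639 + 309118)) = √(1655 + (-53 + 401543)*(-340521)) = √(1655 + 401490*(-340521)) = √(1655 - 136715776290) = √(-136715774635) = 11*I*√1129882435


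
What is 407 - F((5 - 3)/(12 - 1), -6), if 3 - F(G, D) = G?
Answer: 4446/11 ≈ 404.18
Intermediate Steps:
F(G, D) = 3 - G
407 - F((5 - 3)/(12 - 1), -6) = 407 - (3 - (5 - 3)/(12 - 1)) = 407 - (3 - 2/11) = 407 - 1*31/11 = 407 - 31/11 = 4446/11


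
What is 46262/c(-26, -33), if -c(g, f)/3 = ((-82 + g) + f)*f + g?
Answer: -46262/13881 ≈ -3.3328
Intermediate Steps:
c(g, f) = -3*g - 3*f*(-82 + f + g) (c(g, f) = -3*(((-82 + g) + f)*f + g) = -3*((-82 + f + g)*f + g) = -3*(f*(-82 + f + g) + g) = -3*(g + f*(-82 + f + g)) = -3*g - 3*f*(-82 + f + g))
46262/c(-26, -33) = 46262/(-3*(-26) - 3*(-33)**2 + 246*(-33) - 3*(-33)*(-26)) = 46262/(78 - 3*1089 - 8118 - 2574) = 46262/(78 - 3267 - 8118 - 2574) = 46262/(-13881) = 46262*(-1/13881) = -46262/13881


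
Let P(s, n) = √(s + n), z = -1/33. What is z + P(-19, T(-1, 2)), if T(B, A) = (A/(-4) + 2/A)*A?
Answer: -1/33 + 3*I*√2 ≈ -0.030303 + 4.2426*I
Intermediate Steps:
z = -1/33 (z = -1*1/33 = -1/33 ≈ -0.030303)
T(B, A) = A*(2/A - A/4) (T(B, A) = (A*(-¼) + 2/A)*A = (-A/4 + 2/A)*A = (2/A - A/4)*A = A*(2/A - A/4))
P(s, n) = √(n + s)
z + P(-19, T(-1, 2)) = -1/33 + √((2 - ¼*2²) - 19) = -1/33 + √((2 - ¼*4) - 19) = -1/33 + √((2 - 1) - 19) = -1/33 + √(1 - 19) = -1/33 + √(-18) = -1/33 + 3*I*√2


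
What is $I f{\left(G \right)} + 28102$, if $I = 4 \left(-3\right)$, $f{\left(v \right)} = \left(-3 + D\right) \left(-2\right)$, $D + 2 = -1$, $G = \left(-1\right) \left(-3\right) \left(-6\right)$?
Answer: $27958$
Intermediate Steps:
$G = -18$ ($G = 3 \left(-6\right) = -18$)
$D = -3$ ($D = -2 - 1 = -3$)
$f{\left(v \right)} = 12$ ($f{\left(v \right)} = \left(-3 - 3\right) \left(-2\right) = \left(-6\right) \left(-2\right) = 12$)
$I = -12$
$I f{\left(G \right)} + 28102 = \left(-12\right) 12 + 28102 = -144 + 28102 = 27958$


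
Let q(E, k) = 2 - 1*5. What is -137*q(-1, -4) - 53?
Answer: 358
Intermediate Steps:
q(E, k) = -3 (q(E, k) = 2 - 5 = -3)
-137*q(-1, -4) - 53 = -137*(-3) - 53 = 411 - 53 = 358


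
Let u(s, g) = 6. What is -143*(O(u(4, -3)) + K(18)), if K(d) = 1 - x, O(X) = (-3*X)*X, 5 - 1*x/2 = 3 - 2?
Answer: 16445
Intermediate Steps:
x = 8 (x = 10 - 2*(3 - 2) = 10 - 2*1 = 10 - 2 = 8)
O(X) = -3*X²
K(d) = -7 (K(d) = 1 - 1*8 = 1 - 8 = -7)
-143*(O(u(4, -3)) + K(18)) = -143*(-3*6² - 7) = -143*(-3*36 - 7) = -143*(-108 - 7) = -143*(-115) = 16445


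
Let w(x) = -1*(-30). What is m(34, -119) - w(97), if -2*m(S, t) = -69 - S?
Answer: 43/2 ≈ 21.500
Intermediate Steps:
m(S, t) = 69/2 + S/2 (m(S, t) = -(-69 - S)/2 = 69/2 + S/2)
w(x) = 30
m(34, -119) - w(97) = (69/2 + (½)*34) - 1*30 = (69/2 + 17) - 30 = 103/2 - 30 = 43/2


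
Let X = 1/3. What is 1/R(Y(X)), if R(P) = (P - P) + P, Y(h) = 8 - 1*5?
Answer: 1/3 ≈ 0.33333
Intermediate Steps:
X = 1/3 ≈ 0.33333
Y(h) = 3 (Y(h) = 8 - 5 = 3)
R(P) = P (R(P) = 0 + P = P)
1/R(Y(X)) = 1/3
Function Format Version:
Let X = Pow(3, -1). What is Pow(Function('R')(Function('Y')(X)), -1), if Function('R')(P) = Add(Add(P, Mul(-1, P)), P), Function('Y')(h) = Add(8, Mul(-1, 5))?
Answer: Rational(1, 3) ≈ 0.33333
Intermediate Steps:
X = Rational(1, 3) ≈ 0.33333
Function('Y')(h) = 3 (Function('Y')(h) = Add(8, -5) = 3)
Function('R')(P) = P (Function('R')(P) = Add(0, P) = P)
Pow(Function('R')(Function('Y')(X)), -1) = Pow(3, -1) = Rational(1, 3)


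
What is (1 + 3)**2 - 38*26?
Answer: -972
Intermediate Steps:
(1 + 3)**2 - 38*26 = 4**2 - 988 = 16 - 988 = -972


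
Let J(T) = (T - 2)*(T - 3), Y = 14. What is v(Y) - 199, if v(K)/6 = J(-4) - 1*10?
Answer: -7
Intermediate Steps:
J(T) = (-3 + T)*(-2 + T) (J(T) = (-2 + T)*(-3 + T) = (-3 + T)*(-2 + T))
v(K) = 192 (v(K) = 6*((6 + (-4)² - 5*(-4)) - 1*10) = 6*((6 + 16 + 20) - 10) = 6*(42 - 10) = 6*32 = 192)
v(Y) - 199 = 192 - 199 = -7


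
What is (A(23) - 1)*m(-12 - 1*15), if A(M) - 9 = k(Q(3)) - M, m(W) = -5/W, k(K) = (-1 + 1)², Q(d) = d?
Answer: -25/9 ≈ -2.7778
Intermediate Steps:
k(K) = 0 (k(K) = 0² = 0)
A(M) = 9 - M (A(M) = 9 + (0 - M) = 9 - M)
(A(23) - 1)*m(-12 - 1*15) = ((9 - 1*23) - 1)*(-5/(-12 - 1*15)) = ((9 - 23) - 1)*(-5/(-12 - 15)) = (-14 - 1)*(-5/(-27)) = -(-75)*(-1)/27 = -15*5/27 = -25/9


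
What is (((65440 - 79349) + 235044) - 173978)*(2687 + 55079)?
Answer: 2724071262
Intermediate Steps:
(((65440 - 79349) + 235044) - 173978)*(2687 + 55079) = ((-13909 + 235044) - 173978)*57766 = (221135 - 173978)*57766 = 47157*57766 = 2724071262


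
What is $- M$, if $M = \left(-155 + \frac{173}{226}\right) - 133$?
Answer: $\frac{64915}{226} \approx 287.23$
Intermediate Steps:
$M = - \frac{64915}{226}$ ($M = \left(-155 + 173 \cdot \frac{1}{226}\right) - 133 = \left(-155 + \frac{173}{226}\right) - 133 = - \frac{34857}{226} - 133 = - \frac{64915}{226} \approx -287.23$)
$- M = \left(-1\right) \left(- \frac{64915}{226}\right) = \frac{64915}{226}$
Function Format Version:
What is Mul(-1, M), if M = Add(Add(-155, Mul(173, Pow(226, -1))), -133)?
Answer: Rational(64915, 226) ≈ 287.23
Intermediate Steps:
M = Rational(-64915, 226) (M = Add(Add(-155, Mul(173, Rational(1, 226))), -133) = Add(Add(-155, Rational(173, 226)), -133) = Add(Rational(-34857, 226), -133) = Rational(-64915, 226) ≈ -287.23)
Mul(-1, M) = Mul(-1, Rational(-64915, 226)) = Rational(64915, 226)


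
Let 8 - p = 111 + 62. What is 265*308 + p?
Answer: 81455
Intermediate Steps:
p = -165 (p = 8 - (111 + 62) = 8 - 1*173 = 8 - 173 = -165)
265*308 + p = 265*308 - 165 = 81620 - 165 = 81455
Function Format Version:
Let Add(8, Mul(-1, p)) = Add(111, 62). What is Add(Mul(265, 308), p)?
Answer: 81455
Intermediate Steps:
p = -165 (p = Add(8, Mul(-1, Add(111, 62))) = Add(8, Mul(-1, 173)) = Add(8, -173) = -165)
Add(Mul(265, 308), p) = Add(Mul(265, 308), -165) = Add(81620, -165) = 81455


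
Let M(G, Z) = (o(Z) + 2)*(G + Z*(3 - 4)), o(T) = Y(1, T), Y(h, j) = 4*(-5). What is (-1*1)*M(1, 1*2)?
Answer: -18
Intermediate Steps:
Y(h, j) = -20
o(T) = -20
M(G, Z) = -18*G + 18*Z (M(G, Z) = (-20 + 2)*(G + Z*(3 - 4)) = -18*(G + Z*(-1)) = -18*(G - Z) = -18*G + 18*Z)
(-1*1)*M(1, 1*2) = (-1*1)*(-18*1 + 18*(1*2)) = -(-18 + 18*2) = -(-18 + 36) = -1*18 = -18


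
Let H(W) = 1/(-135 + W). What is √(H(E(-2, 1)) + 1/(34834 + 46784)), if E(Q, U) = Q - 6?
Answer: 5*I*√38037007866/11671374 ≈ 0.083551*I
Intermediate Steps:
E(Q, U) = -6 + Q
√(H(E(-2, 1)) + 1/(34834 + 46784)) = √(1/(-135 + (-6 - 2)) + 1/(34834 + 46784)) = √(1/(-135 - 8) + 1/81618) = √(1/(-143) + 1/81618) = √(-1/143 + 1/81618) = √(-81475/11671374) = 5*I*√38037007866/11671374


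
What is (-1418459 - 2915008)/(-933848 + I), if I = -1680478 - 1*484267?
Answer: 4333467/3098593 ≈ 1.3985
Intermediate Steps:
I = -2164745 (I = -1680478 - 484267 = -2164745)
(-1418459 - 2915008)/(-933848 + I) = (-1418459 - 2915008)/(-933848 - 2164745) = -4333467/(-3098593) = -4333467*(-1/3098593) = 4333467/3098593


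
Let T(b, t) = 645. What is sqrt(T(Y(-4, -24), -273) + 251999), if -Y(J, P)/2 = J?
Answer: 14*sqrt(1289) ≈ 502.64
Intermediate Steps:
Y(J, P) = -2*J
sqrt(T(Y(-4, -24), -273) + 251999) = sqrt(645 + 251999) = sqrt(252644) = 14*sqrt(1289)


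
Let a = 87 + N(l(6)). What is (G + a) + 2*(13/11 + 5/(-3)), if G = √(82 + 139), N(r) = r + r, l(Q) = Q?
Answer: 3235/33 + √221 ≈ 112.90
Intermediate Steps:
N(r) = 2*r
G = √221 ≈ 14.866
a = 99 (a = 87 + 2*6 = 87 + 12 = 99)
(G + a) + 2*(13/11 + 5/(-3)) = (√221 + 99) + 2*(13/11 + 5/(-3)) = (99 + √221) + 2*(13*(1/11) + 5*(-⅓)) = (99 + √221) + 2*(13/11 - 5/3) = (99 + √221) + 2*(-16/33) = (99 + √221) - 32/33 = 3235/33 + √221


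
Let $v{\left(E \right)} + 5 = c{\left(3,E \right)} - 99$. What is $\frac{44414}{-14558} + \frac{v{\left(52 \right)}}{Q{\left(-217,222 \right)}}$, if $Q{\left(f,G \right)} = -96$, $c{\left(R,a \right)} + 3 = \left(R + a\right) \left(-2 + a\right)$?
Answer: $- \frac{7123423}{232928} \approx -30.582$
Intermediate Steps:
$c{\left(R,a \right)} = -3 + \left(-2 + a\right) \left(R + a\right)$ ($c{\left(R,a \right)} = -3 + \left(R + a\right) \left(-2 + a\right) = -3 + \left(-2 + a\right) \left(R + a\right)$)
$v{\left(E \right)} = -113 + E + E^{2}$ ($v{\left(E \right)} = -5 - \left(108 - E - E^{2}\right) = -5 + \left(-108 + E + E^{2}\right) = -113 + E + E^{2}$)
$\frac{44414}{-14558} + \frac{v{\left(52 \right)}}{Q{\left(-217,222 \right)}} = \frac{44414}{-14558} + \frac{-113 + 52 + 52^{2}}{-96} = 44414 \left(- \frac{1}{14558}\right) + \left(-113 + 52 + 2704\right) \left(- \frac{1}{96}\right) = - \frac{22207}{7279} + 2643 \left(- \frac{1}{96}\right) = - \frac{22207}{7279} - \frac{881}{32} = - \frac{7123423}{232928}$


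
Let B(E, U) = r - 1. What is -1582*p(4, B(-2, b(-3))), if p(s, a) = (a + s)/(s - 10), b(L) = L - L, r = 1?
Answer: 3164/3 ≈ 1054.7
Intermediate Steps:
b(L) = 0
B(E, U) = 0 (B(E, U) = 1 - 1 = 0)
p(s, a) = (a + s)/(-10 + s)
-1582*p(4, B(-2, b(-3))) = -1582*(0 + 4)/(-10 + 4) = -1582*4/(-6) = -(-791)*4/3 = -1582*(-⅔) = 3164/3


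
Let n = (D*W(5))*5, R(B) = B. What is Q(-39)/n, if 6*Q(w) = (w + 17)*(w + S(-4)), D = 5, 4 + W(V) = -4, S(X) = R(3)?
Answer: -33/50 ≈ -0.66000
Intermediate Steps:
S(X) = 3
W(V) = -8 (W(V) = -4 - 4 = -8)
Q(w) = (3 + w)*(17 + w)/6 (Q(w) = ((w + 17)*(w + 3))/6 = ((17 + w)*(3 + w))/6 = ((3 + w)*(17 + w))/6 = (3 + w)*(17 + w)/6)
n = -200 (n = (5*(-8))*5 = -40*5 = -200)
Q(-39)/n = (17/2 + (1/6)*(-39)**2 + (10/3)*(-39))/(-200) = (17/2 + (1/6)*1521 - 130)*(-1/200) = (17/2 + 507/2 - 130)*(-1/200) = 132*(-1/200) = -33/50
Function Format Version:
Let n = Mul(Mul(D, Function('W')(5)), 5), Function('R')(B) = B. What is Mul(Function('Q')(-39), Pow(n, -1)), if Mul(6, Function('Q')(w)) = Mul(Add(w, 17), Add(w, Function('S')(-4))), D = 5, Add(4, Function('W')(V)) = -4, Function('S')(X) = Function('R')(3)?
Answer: Rational(-33, 50) ≈ -0.66000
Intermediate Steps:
Function('S')(X) = 3
Function('W')(V) = -8 (Function('W')(V) = Add(-4, -4) = -8)
Function('Q')(w) = Mul(Rational(1, 6), Add(3, w), Add(17, w)) (Function('Q')(w) = Mul(Rational(1, 6), Mul(Add(w, 17), Add(w, 3))) = Mul(Rational(1, 6), Mul(Add(17, w), Add(3, w))) = Mul(Rational(1, 6), Mul(Add(3, w), Add(17, w))) = Mul(Rational(1, 6), Add(3, w), Add(17, w)))
n = -200 (n = Mul(Mul(5, -8), 5) = Mul(-40, 5) = -200)
Mul(Function('Q')(-39), Pow(n, -1)) = Mul(Add(Rational(17, 2), Mul(Rational(1, 6), Pow(-39, 2)), Mul(Rational(10, 3), -39)), Pow(-200, -1)) = Mul(Add(Rational(17, 2), Mul(Rational(1, 6), 1521), -130), Rational(-1, 200)) = Mul(Add(Rational(17, 2), Rational(507, 2), -130), Rational(-1, 200)) = Mul(132, Rational(-1, 200)) = Rational(-33, 50)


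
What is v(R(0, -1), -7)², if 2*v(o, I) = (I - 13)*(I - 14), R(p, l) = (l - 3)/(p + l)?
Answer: 44100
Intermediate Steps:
R(p, l) = (-3 + l)/(l + p)
v(o, I) = (-14 + I)*(-13 + I)/2 (v(o, I) = ((I - 13)*(I - 14))/2 = ((-13 + I)*(-14 + I))/2 = ((-14 + I)*(-13 + I))/2 = (-14 + I)*(-13 + I)/2)
v(R(0, -1), -7)² = (91 + (½)*(-7)² - 27/2*(-7))² = (91 + (½)*49 + 189/2)² = (91 + 49/2 + 189/2)² = 210² = 44100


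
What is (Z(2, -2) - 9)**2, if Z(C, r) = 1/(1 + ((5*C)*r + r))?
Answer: 36100/441 ≈ 81.859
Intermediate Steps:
Z(C, r) = 1/(1 + r + 5*C*r) (Z(C, r) = 1/(1 + (5*C*r + r)) = 1/(1 + (r + 5*C*r)) = 1/(1 + r + 5*C*r))
(Z(2, -2) - 9)**2 = (1/(1 - 2 + 5*2*(-2)) - 9)**2 = (1/(1 - 2 - 20) - 9)**2 = (1/(-21) - 9)**2 = (-1/21 - 9)**2 = (-190/21)**2 = 36100/441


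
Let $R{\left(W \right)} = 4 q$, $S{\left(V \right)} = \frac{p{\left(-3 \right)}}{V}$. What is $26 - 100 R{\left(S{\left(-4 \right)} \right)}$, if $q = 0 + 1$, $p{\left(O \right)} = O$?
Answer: $-374$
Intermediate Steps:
$S{\left(V \right)} = - \frac{3}{V}$
$q = 1$
$R{\left(W \right)} = 4$ ($R{\left(W \right)} = 4 \cdot 1 = 4$)
$26 - 100 R{\left(S{\left(-4 \right)} \right)} = 26 - 400 = -374$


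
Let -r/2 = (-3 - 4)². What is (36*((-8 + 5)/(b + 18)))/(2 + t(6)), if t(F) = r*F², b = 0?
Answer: 3/1763 ≈ 0.0017016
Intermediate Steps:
r = -98 (r = -2*(-3 - 4)² = -2*(-7)² = -2*49 = -98)
t(F) = -98*F²
(36*((-8 + 5)/(b + 18)))/(2 + t(6)) = (36*((-8 + 5)/(0 + 18)))/(2 - 98*6²) = (36*(-3/18))/(2 - 98*36) = (36*(-3*1/18))/(2 - 3528) = (36*(-⅙))/(-3526) = -6*(-1/3526) = 3/1763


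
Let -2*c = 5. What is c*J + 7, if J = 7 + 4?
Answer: -41/2 ≈ -20.500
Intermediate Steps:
c = -5/2 (c = -½*5 = -5/2 ≈ -2.5000)
J = 11
c*J + 7 = -5/2*11 + 7 = -55/2 + 7 = -41/2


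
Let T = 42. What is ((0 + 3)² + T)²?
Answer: 2601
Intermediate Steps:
((0 + 3)² + T)² = ((0 + 3)² + 42)² = (3² + 42)² = (9 + 42)² = 51² = 2601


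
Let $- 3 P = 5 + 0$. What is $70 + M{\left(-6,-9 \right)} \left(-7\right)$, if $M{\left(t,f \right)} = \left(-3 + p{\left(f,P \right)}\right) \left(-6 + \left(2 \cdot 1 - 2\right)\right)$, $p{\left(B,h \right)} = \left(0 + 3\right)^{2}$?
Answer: $322$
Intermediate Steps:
$P = - \frac{5}{3}$ ($P = - \frac{5 + 0}{3} = \left(- \frac{1}{3}\right) 5 = - \frac{5}{3} \approx -1.6667$)
$p{\left(B,h \right)} = 9$ ($p{\left(B,h \right)} = 3^{2} = 9$)
$M{\left(t,f \right)} = -36$ ($M{\left(t,f \right)} = \left(-3 + 9\right) \left(-6 + \left(2 \cdot 1 - 2\right)\right) = 6 \left(-6 + \left(2 - 2\right)\right) = 6 \left(-6 + 0\right) = 6 \left(-6\right) = -36$)
$70 + M{\left(-6,-9 \right)} \left(-7\right) = 70 - -252 = 70 + 252 = 322$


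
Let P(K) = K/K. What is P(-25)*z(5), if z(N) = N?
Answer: 5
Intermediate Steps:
P(K) = 1
P(-25)*z(5) = 1*5 = 5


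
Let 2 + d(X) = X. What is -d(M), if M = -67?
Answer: 69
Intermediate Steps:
d(X) = -2 + X
-d(M) = -(-2 - 67) = -1*(-69) = 69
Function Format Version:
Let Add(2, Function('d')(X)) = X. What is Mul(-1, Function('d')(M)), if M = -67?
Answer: 69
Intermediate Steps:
Function('d')(X) = Add(-2, X)
Mul(-1, Function('d')(M)) = Mul(-1, Add(-2, -67)) = Mul(-1, -69) = 69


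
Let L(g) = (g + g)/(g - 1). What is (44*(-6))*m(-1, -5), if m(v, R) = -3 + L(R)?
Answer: 352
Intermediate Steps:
L(g) = 2*g/(-1 + g) (L(g) = (2*g)/(-1 + g) = 2*g/(-1 + g))
m(v, R) = -3 + 2*R/(-1 + R)
(44*(-6))*m(-1, -5) = (44*(-6))*((3 - 1*(-5))/(-1 - 5)) = -264*(3 + 5)/(-6) = -(-44)*8 = -264*(-4/3) = 352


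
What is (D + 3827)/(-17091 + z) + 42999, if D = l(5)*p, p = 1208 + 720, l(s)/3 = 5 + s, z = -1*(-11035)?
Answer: 260340277/6056 ≈ 42989.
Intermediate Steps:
z = 11035
l(s) = 15 + 3*s (l(s) = 3*(5 + s) = 15 + 3*s)
p = 1928
D = 57840 (D = (15 + 3*5)*1928 = (15 + 15)*1928 = 30*1928 = 57840)
(D + 3827)/(-17091 + z) + 42999 = (57840 + 3827)/(-17091 + 11035) + 42999 = 61667/(-6056) + 42999 = 61667*(-1/6056) + 42999 = -61667/6056 + 42999 = 260340277/6056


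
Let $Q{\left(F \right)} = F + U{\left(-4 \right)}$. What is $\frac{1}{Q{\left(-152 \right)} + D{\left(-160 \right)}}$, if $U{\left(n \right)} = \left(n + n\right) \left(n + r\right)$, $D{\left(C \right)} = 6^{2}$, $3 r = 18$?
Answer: $- \frac{1}{132} \approx -0.0075758$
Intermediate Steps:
$r = 6$ ($r = \frac{1}{3} \cdot 18 = 6$)
$D{\left(C \right)} = 36$
$U{\left(n \right)} = 2 n \left(6 + n\right)$ ($U{\left(n \right)} = \left(n + n\right) \left(n + 6\right) = 2 n \left(6 + n\right)$)
$Q{\left(F \right)} = -16 + F$ ($Q{\left(F \right)} = F + 2 \left(-4\right) \left(6 - 4\right) = F + 2 \left(-4\right) 2 = F - 16 = -16 + F$)
$\frac{1}{Q{\left(-152 \right)} + D{\left(-160 \right)}} = \frac{1}{\left(-16 - 152\right) + 36} = \frac{1}{-168 + 36} = \frac{1}{-132} = - \frac{1}{132}$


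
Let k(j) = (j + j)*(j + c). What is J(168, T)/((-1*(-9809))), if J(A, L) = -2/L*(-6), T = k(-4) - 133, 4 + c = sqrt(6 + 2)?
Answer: -828/41678441 + 192*sqrt(2)/41678441 ≈ -1.3352e-5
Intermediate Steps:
c = -4 + 2*sqrt(2) (c = -4 + sqrt(6 + 2) = -4 + sqrt(8) = -4 + 2*sqrt(2) ≈ -1.1716)
k(j) = 2*j*(-4 + j + 2*sqrt(2)) (k(j) = (j + j)*(j + (-4 + 2*sqrt(2))) = (2*j)*(-4 + j + 2*sqrt(2)) = 2*j*(-4 + j + 2*sqrt(2)))
T = -69 - 16*sqrt(2) (T = 2*(-4)*(-4 - 4 + 2*sqrt(2)) - 133 = 2*(-4)*(-8 + 2*sqrt(2)) - 133 = (64 - 16*sqrt(2)) - 133 = -69 - 16*sqrt(2) ≈ -91.627)
J(A, L) = 12/L
J(168, T)/((-1*(-9809))) = (12/(-69 - 16*sqrt(2)))/((-1*(-9809))) = (12/(-69 - 16*sqrt(2)))/9809 = (12/(-69 - 16*sqrt(2)))*(1/9809) = 12/(9809*(-69 - 16*sqrt(2)))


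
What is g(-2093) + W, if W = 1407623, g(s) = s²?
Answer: 5788272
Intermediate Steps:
g(-2093) + W = (-2093)² + 1407623 = 4380649 + 1407623 = 5788272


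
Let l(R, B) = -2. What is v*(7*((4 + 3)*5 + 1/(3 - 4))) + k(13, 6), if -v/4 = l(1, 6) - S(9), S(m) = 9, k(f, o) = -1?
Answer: 10471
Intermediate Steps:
v = 44 (v = -4*(-2 - 1*9) = -4*(-2 - 9) = -4*(-11) = 44)
v*(7*((4 + 3)*5 + 1/(3 - 4))) + k(13, 6) = 44*(7*((4 + 3)*5 + 1/(3 - 4))) - 1 = 44*(7*(7*5 + 1/(-1))) - 1 = 44*(7*(35 - 1)) - 1 = 44*(7*34) - 1 = 44*238 - 1 = 10472 - 1 = 10471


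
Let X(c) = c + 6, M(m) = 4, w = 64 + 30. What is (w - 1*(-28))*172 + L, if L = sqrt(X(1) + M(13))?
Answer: 20984 + sqrt(11) ≈ 20987.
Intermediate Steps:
w = 94
X(c) = 6 + c
L = sqrt(11) (L = sqrt((6 + 1) + 4) = sqrt(7 + 4) = sqrt(11) ≈ 3.3166)
(w - 1*(-28))*172 + L = (94 - 1*(-28))*172 + sqrt(11) = (94 + 28)*172 + sqrt(11) = 122*172 + sqrt(11) = 20984 + sqrt(11)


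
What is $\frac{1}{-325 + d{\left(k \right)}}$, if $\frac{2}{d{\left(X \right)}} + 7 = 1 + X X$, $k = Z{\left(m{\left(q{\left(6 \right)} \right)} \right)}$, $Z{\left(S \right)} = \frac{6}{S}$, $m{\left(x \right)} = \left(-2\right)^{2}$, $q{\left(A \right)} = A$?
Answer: $- \frac{15}{4883} \approx -0.0030719$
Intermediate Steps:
$m{\left(x \right)} = 4$
$k = \frac{3}{2}$ ($k = \frac{6}{4} = 6 \cdot \frac{1}{4} = \frac{3}{2} \approx 1.5$)
$d{\left(X \right)} = \frac{2}{-6 + X^{2}}$ ($d{\left(X \right)} = \frac{2}{-7 + \left(1 + X X\right)} = \frac{2}{-7 + \left(1 + X^{2}\right)} = \frac{2}{-6 + X^{2}}$)
$\frac{1}{-325 + d{\left(k \right)}} = \frac{1}{-325 + \frac{2}{-6 + \left(\frac{3}{2}\right)^{2}}} = \frac{1}{-325 + \frac{2}{-6 + \frac{9}{4}}} = \frac{1}{-325 + \frac{2}{- \frac{15}{4}}} = \frac{1}{-325 + 2 \left(- \frac{4}{15}\right)} = \frac{1}{-325 - \frac{8}{15}} = \frac{1}{- \frac{4883}{15}} = - \frac{15}{4883}$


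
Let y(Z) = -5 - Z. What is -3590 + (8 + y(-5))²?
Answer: -3526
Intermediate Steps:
-3590 + (8 + y(-5))² = -3590 + (8 + (-5 - 1*(-5)))² = -3590 + (8 + (-5 + 5))² = -3590 + (8 + 0)² = -3590 + 8² = -3590 + 64 = -3526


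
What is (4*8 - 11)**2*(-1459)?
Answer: -643419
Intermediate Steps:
(4*8 - 11)**2*(-1459) = (32 - 11)**2*(-1459) = 21**2*(-1459) = 441*(-1459) = -643419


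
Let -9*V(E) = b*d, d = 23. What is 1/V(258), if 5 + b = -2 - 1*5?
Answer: 3/92 ≈ 0.032609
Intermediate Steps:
b = -12 (b = -5 + (-2 - 1*5) = -5 + (-2 - 5) = -5 - 7 = -12)
V(E) = 92/3 (V(E) = -(-4)*23/3 = -⅑*(-276) = 92/3)
1/V(258) = 1/(92/3) = 3/92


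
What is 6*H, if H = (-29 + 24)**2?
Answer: 150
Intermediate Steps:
H = 25 (H = (-5)**2 = 25)
6*H = 6*25 = 150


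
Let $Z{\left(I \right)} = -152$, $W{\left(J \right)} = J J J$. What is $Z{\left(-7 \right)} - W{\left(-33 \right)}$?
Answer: $35785$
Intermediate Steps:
$W{\left(J \right)} = J^{3}$ ($W{\left(J \right)} = J^{2} J = J^{3}$)
$Z{\left(-7 \right)} - W{\left(-33 \right)} = -152 - \left(-33\right)^{3} = -152 - -35937 = -152 + 35937 = 35785$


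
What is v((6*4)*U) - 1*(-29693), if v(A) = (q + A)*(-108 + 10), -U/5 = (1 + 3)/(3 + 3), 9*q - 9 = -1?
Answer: 337013/9 ≈ 37446.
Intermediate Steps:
q = 8/9 (q = 1 + (1/9)*(-1) = 1 - 1/9 = 8/9 ≈ 0.88889)
U = -10/3 (U = -5*(1 + 3)/(3 + 3) = -20/6 = -5*2/3 = -10/3 ≈ -3.3333)
v(A) = -784/9 - 98*A (v(A) = (8/9 + A)*(-108 + 10) = (8/9 + A)*(-98) = -784/9 - 98*A)
v((6*4)*U) - 1*(-29693) = (-784/9 - 98*6*4*(-10)/3) - 1*(-29693) = (-784/9 - 2352*(-10)/3) + 29693 = (-784/9 - 98*(-80)) + 29693 = (-784/9 + 7840) + 29693 = 69776/9 + 29693 = 337013/9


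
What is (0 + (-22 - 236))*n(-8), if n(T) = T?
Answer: 2064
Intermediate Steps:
(0 + (-22 - 236))*n(-8) = (0 + (-22 - 236))*(-8) = (0 - 258)*(-8) = -258*(-8) = 2064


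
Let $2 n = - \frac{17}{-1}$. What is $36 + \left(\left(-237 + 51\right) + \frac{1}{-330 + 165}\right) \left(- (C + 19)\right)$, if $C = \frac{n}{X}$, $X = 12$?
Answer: $\frac{1332673}{360} \approx 3701.9$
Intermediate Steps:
$n = \frac{17}{2}$ ($n = \frac{\left(-17\right) \frac{1}{-1}}{2} = \frac{\left(-17\right) \left(-1\right)}{2} = \frac{1}{2} \cdot 17 = \frac{17}{2} \approx 8.5$)
$C = \frac{17}{24}$ ($C = \frac{17}{2 \cdot 12} = \frac{17}{2} \cdot \frac{1}{12} = \frac{17}{24} \approx 0.70833$)
$36 + \left(\left(-237 + 51\right) + \frac{1}{-330 + 165}\right) \left(- (C + 19)\right) = 36 + \left(\left(-237 + 51\right) + \frac{1}{-330 + 165}\right) \left(- (\frac{17}{24} + 19)\right) = 36 + \left(-186 + \frac{1}{-165}\right) \left(\left(-1\right) \frac{473}{24}\right) = 36 + \left(-186 - \frac{1}{165}\right) \left(- \frac{473}{24}\right) = 36 - - \frac{1319713}{360} = 36 + \frac{1319713}{360} = \frac{1332673}{360}$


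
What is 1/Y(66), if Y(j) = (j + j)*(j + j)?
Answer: 1/17424 ≈ 5.7392e-5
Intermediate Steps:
Y(j) = 4*j² (Y(j) = (2*j)*(2*j) = 4*j²)
1/Y(66) = 1/(4*66²) = 1/(4*4356) = 1/17424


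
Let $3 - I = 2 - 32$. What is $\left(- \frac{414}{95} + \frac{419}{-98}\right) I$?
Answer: $- \frac{2652441}{9310} \approx -284.9$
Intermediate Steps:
$I = 33$ ($I = 3 - \left(2 - 32\right) = 3 - -30 = 3 + 30 = 33$)
$\left(- \frac{414}{95} + \frac{419}{-98}\right) I = \left(- \frac{414}{95} + \frac{419}{-98}\right) 33 = \left(\left(-414\right) \frac{1}{95} + 419 \left(- \frac{1}{98}\right)\right) 33 = \left(- \frac{414}{95} - \frac{419}{98}\right) 33 = \left(- \frac{80377}{9310}\right) 33 = - \frac{2652441}{9310}$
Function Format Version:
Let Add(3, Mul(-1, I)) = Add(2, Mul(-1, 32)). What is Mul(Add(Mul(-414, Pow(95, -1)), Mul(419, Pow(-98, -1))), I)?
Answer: Rational(-2652441, 9310) ≈ -284.90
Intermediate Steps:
I = 33 (I = Add(3, Mul(-1, Add(2, Mul(-1, 32)))) = Add(3, Mul(-1, Add(2, -32))) = Add(3, Mul(-1, -30)) = Add(3, 30) = 33)
Mul(Add(Mul(-414, Pow(95, -1)), Mul(419, Pow(-98, -1))), I) = Mul(Add(Mul(-414, Pow(95, -1)), Mul(419, Pow(-98, -1))), 33) = Mul(Add(Mul(-414, Rational(1, 95)), Mul(419, Rational(-1, 98))), 33) = Mul(Add(Rational(-414, 95), Rational(-419, 98)), 33) = Mul(Rational(-80377, 9310), 33) = Rational(-2652441, 9310)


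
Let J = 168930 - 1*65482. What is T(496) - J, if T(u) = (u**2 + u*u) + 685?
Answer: 389269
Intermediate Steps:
J = 103448 (J = 168930 - 65482 = 103448)
T(u) = 685 + 2*u**2 (T(u) = (u**2 + u**2) + 685 = 2*u**2 + 685 = 685 + 2*u**2)
T(496) - J = (685 + 2*496**2) - 1*103448 = (685 + 2*246016) - 103448 = (685 + 492032) - 103448 = 492717 - 103448 = 389269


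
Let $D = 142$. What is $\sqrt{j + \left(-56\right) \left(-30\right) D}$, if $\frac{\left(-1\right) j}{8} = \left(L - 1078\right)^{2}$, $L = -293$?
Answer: $2 i \sqrt{3699642} \approx 3846.9 i$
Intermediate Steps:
$j = -15037128$ ($j = - 8 \left(-293 - 1078\right)^{2} = - 8 \left(-1371\right)^{2} = \left(-8\right) 1879641 = -15037128$)
$\sqrt{j + \left(-56\right) \left(-30\right) D} = \sqrt{-15037128 + \left(-56\right) \left(-30\right) 142} = \sqrt{-15037128 + 1680 \cdot 142} = \sqrt{-15037128 + 238560} = \sqrt{-14798568} = 2 i \sqrt{3699642}$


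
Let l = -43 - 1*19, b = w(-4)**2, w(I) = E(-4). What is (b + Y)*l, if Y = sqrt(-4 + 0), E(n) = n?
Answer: -992 - 124*I ≈ -992.0 - 124.0*I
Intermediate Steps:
w(I) = -4
Y = 2*I (Y = sqrt(-4) = 2*I ≈ 2.0*I)
b = 16 (b = (-4)**2 = 16)
l = -62 (l = -43 - 19 = -62)
(b + Y)*l = (16 + 2*I)*(-62) = -992 - 124*I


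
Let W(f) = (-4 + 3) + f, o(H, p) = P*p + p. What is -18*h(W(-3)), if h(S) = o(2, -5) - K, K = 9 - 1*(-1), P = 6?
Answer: 810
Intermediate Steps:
o(H, p) = 7*p (o(H, p) = 6*p + p = 7*p)
K = 10 (K = 9 + 1 = 10)
W(f) = -1 + f
h(S) = -45 (h(S) = 7*(-5) - 1*10 = -35 - 10 = -45)
-18*h(W(-3)) = -18*(-45) = 810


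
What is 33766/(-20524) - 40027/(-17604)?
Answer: 56774371/90326124 ≈ 0.62855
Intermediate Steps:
33766/(-20524) - 40027/(-17604) = 33766*(-1/20524) - 40027*(-1/17604) = -16883/10262 + 40027/17604 = 56774371/90326124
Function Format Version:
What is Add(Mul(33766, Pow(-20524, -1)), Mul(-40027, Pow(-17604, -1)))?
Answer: Rational(56774371, 90326124) ≈ 0.62855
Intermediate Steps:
Add(Mul(33766, Pow(-20524, -1)), Mul(-40027, Pow(-17604, -1))) = Add(Mul(33766, Rational(-1, 20524)), Mul(-40027, Rational(-1, 17604))) = Add(Rational(-16883, 10262), Rational(40027, 17604)) = Rational(56774371, 90326124)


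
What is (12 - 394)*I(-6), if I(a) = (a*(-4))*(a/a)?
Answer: -9168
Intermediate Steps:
I(a) = -4*a (I(a) = -4*a*1 = -4*a)
(12 - 394)*I(-6) = (12 - 394)*(-4*(-6)) = -382*24 = -9168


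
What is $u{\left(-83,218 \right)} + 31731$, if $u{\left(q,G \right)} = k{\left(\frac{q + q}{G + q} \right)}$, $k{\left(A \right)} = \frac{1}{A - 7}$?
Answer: $\frac{35253006}{1111} \approx 31731.0$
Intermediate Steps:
$k{\left(A \right)} = \frac{1}{-7 + A}$
$u{\left(q,G \right)} = \frac{1}{-7 + \frac{2 q}{G + q}}$ ($u{\left(q,G \right)} = \frac{1}{-7 + \frac{q + q}{G + q}} = \frac{1}{-7 + \frac{2 q}{G + q}}$)
$u{\left(-83,218 \right)} + 31731 = \frac{218 - 83}{\left(-7\right) 218 - -415} + 31731 = \frac{1}{-1526 + 415} \cdot 135 + 31731 = \frac{1}{-1111} \cdot 135 + 31731 = \left(- \frac{1}{1111}\right) 135 + 31731 = - \frac{135}{1111} + 31731 = \frac{35253006}{1111}$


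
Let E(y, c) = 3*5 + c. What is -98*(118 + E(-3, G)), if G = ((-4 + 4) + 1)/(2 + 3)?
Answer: -65268/5 ≈ -13054.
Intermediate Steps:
G = 1/5 (G = (0 + 1)/5 = 1*(1/5) = 1/5 ≈ 0.20000)
E(y, c) = 15 + c
-98*(118 + E(-3, G)) = -98*(118 + (15 + 1/5)) = -98*(118 + 76/5) = -98*666/5 = -65268/5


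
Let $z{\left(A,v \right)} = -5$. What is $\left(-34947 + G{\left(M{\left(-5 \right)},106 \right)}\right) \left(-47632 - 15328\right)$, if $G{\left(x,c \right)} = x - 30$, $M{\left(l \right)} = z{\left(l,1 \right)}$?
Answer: $2202466720$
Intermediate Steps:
$M{\left(l \right)} = -5$
$G{\left(x,c \right)} = -30 + x$ ($G{\left(x,c \right)} = x - 30 = -30 + x$)
$\left(-34947 + G{\left(M{\left(-5 \right)},106 \right)}\right) \left(-47632 - 15328\right) = \left(-34947 - 35\right) \left(-47632 - 15328\right) = \left(-34947 - 35\right) \left(-62960\right) = \left(-34982\right) \left(-62960\right) = 2202466720$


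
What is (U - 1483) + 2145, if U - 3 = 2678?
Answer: 3343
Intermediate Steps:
U = 2681 (U = 3 + 2678 = 2681)
(U - 1483) + 2145 = (2681 - 1483) + 2145 = 1198 + 2145 = 3343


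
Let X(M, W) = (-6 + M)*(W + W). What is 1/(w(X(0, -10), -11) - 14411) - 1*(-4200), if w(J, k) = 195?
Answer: 59707199/14216 ≈ 4200.0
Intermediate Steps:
X(M, W) = 2*W*(-6 + M) (X(M, W) = (-6 + M)*(2*W) = 2*W*(-6 + M))
1/(w(X(0, -10), -11) - 14411) - 1*(-4200) = 1/(195 - 14411) - 1*(-4200) = 1/(-14216) + 4200 = -1/14216 + 4200 = 59707199/14216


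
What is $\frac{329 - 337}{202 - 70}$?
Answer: $- \frac{2}{33} \approx -0.060606$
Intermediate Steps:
$\frac{329 - 337}{202 - 70} = - \frac{8}{132} = \left(-8\right) \frac{1}{132} = - \frac{2}{33}$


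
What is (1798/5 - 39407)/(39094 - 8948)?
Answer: -195237/150730 ≈ -1.2953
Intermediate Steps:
(1798/5 - 39407)/(39094 - 8948) = ((⅕)*1798 - 39407)/30146 = (1798/5 - 39407)*(1/30146) = -195237/5*1/30146 = -195237/150730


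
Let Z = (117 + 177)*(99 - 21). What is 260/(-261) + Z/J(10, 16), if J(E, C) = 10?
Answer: 2991326/1305 ≈ 2292.2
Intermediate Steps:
Z = 22932 (Z = 294*78 = 22932)
260/(-261) + Z/J(10, 16) = 260/(-261) + 22932/10 = 260*(-1/261) + 22932*(1/10) = -260/261 + 11466/5 = 2991326/1305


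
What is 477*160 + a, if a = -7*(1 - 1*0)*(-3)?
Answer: 76341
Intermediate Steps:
a = 21 (a = -7*(1 + 0)*(-3) = -7*1*(-3) = -7*(-3) = 21)
477*160 + a = 477*160 + 21 = 76320 + 21 = 76341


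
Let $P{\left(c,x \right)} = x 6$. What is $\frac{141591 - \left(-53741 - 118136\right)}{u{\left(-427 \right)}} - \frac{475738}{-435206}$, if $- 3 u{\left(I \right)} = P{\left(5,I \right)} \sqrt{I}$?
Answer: $\frac{237869}{217603} - \frac{156734 i \sqrt{427}}{182329} \approx 1.0931 - 17.763 i$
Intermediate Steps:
$P{\left(c,x \right)} = 6 x$
$u{\left(I \right)} = - 2 I^{\frac{3}{2}}$ ($u{\left(I \right)} = - \frac{6 I \sqrt{I}}{3} = - \frac{6 I^{\frac{3}{2}}}{3} = - 2 I^{\frac{3}{2}}$)
$\frac{141591 - \left(-53741 - 118136\right)}{u{\left(-427 \right)}} - \frac{475738}{-435206} = \frac{141591 - \left(-53741 - 118136\right)}{\left(-2\right) \left(-427\right)^{\frac{3}{2}}} - \frac{475738}{-435206} = \frac{141591 - \left(-53741 - 118136\right)}{\left(-2\right) \left(- 427 i \sqrt{427}\right)} - - \frac{237869}{217603} = \frac{141591 - -171877}{854 i \sqrt{427}} + \frac{237869}{217603} = \left(141591 + 171877\right) \left(- \frac{i \sqrt{427}}{364658}\right) + \frac{237869}{217603} = 313468 \left(- \frac{i \sqrt{427}}{364658}\right) + \frac{237869}{217603} = - \frac{156734 i \sqrt{427}}{182329} + \frac{237869}{217603} = \frac{237869}{217603} - \frac{156734 i \sqrt{427}}{182329}$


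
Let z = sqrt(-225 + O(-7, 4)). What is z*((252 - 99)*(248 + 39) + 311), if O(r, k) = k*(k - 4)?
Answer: 663330*I ≈ 6.6333e+5*I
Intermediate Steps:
O(r, k) = k*(-4 + k)
z = 15*I (z = sqrt(-225 + 4*(-4 + 4)) = sqrt(-225 + 4*0) = sqrt(-225 + 0) = sqrt(-225) = 15*I ≈ 15.0*I)
z*((252 - 99)*(248 + 39) + 311) = (15*I)*((252 - 99)*(248 + 39) + 311) = (15*I)*(153*287 + 311) = (15*I)*(43911 + 311) = (15*I)*44222 = 663330*I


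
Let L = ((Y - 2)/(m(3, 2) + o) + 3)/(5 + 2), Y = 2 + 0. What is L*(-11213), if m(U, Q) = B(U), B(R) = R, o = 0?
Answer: -33639/7 ≈ -4805.6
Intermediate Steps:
Y = 2
m(U, Q) = U
L = 3/7 (L = ((2 - 2)/(3 + 0) + 3)/(5 + 2) = (0/3 + 3)/7 = (0*(⅓) + 3)*(⅐) = (0 + 3)*(⅐) = 3*(⅐) = 3/7 ≈ 0.42857)
L*(-11213) = (3/7)*(-11213) = -33639/7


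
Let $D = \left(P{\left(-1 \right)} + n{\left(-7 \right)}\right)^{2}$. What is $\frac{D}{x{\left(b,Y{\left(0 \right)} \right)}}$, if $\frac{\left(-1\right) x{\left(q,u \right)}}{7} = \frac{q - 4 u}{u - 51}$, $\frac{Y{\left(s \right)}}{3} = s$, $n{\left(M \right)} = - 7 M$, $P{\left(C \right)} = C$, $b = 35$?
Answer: $\frac{117504}{245} \approx 479.61$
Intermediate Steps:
$Y{\left(s \right)} = 3 s$
$x{\left(q,u \right)} = - \frac{7 \left(q - 4 u\right)}{-51 + u}$ ($x{\left(q,u \right)} = - 7 \frac{q - 4 u}{u - 51} = - 7 \frac{q - 4 u}{-51 + u} = - \frac{7 \left(q - 4 u\right)}{-51 + u}$)
$D = 2304$ ($D = \left(-1 - -49\right)^{2} = \left(-1 + 49\right)^{2} = 48^{2} = 2304$)
$\frac{D}{x{\left(b,Y{\left(0 \right)} \right)}} = \frac{2304}{7 \frac{1}{-51 + 3 \cdot 0} \left(\left(-1\right) 35 + 4 \cdot 3 \cdot 0\right)} = \frac{2304}{7 \frac{1}{-51 + 0} \left(-35 + 4 \cdot 0\right)} = \frac{2304}{7 \frac{1}{-51} \left(-35 + 0\right)} = \frac{2304}{7 \left(- \frac{1}{51}\right) \left(-35\right)} = \frac{2304}{\frac{245}{51}} = 2304 \cdot \frac{51}{245} = \frac{117504}{245}$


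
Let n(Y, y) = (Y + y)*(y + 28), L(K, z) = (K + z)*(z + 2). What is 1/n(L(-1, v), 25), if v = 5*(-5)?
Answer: 1/33019 ≈ 3.0286e-5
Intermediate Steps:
v = -25
L(K, z) = (2 + z)*(K + z) (L(K, z) = (K + z)*(2 + z) = (2 + z)*(K + z))
n(Y, y) = (28 + y)*(Y + y) (n(Y, y) = (Y + y)*(28 + y) = (28 + y)*(Y + y))
1/n(L(-1, v), 25) = 1/(25² + 28*((-25)² + 2*(-1) + 2*(-25) - 1*(-25)) + 28*25 + ((-25)² + 2*(-1) + 2*(-25) - 1*(-25))*25) = 1/(625 + 28*(625 - 2 - 50 + 25) + 700 + (625 - 2 - 50 + 25)*25) = 1/(625 + 28*598 + 700 + 598*25) = 1/(625 + 16744 + 700 + 14950) = 1/33019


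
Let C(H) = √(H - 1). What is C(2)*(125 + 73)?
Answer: 198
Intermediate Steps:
C(H) = √(-1 + H)
C(2)*(125 + 73) = √(-1 + 2)*(125 + 73) = √1*198 = 1*198 = 198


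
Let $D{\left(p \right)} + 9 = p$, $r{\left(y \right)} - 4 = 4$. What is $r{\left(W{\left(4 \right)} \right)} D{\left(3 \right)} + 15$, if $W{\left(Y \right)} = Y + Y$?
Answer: $-33$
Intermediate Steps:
$W{\left(Y \right)} = 2 Y$
$r{\left(y \right)} = 8$ ($r{\left(y \right)} = 4 + 4 = 8$)
$D{\left(p \right)} = -9 + p$
$r{\left(W{\left(4 \right)} \right)} D{\left(3 \right)} + 15 = 8 \left(-9 + 3\right) + 15 = 8 \left(-6\right) + 15 = -48 + 15 = -33$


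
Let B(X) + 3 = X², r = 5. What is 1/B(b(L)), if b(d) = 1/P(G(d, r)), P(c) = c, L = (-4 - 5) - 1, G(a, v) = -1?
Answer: -½ ≈ -0.50000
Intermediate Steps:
L = -10 (L = -9 - 1 = -10)
b(d) = -1 (b(d) = 1/(-1) = -1)
B(X) = -3 + X²
1/B(b(L)) = 1/(-3 + (-1)²) = 1/(-3 + 1) = 1/(-2) = -½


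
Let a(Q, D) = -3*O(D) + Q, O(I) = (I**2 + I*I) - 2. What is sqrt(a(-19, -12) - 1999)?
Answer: 2*I*sqrt(719) ≈ 53.628*I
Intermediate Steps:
O(I) = -2 + 2*I**2 (O(I) = (I**2 + I**2) - 2 = 2*I**2 - 2 = -2 + 2*I**2)
a(Q, D) = 6 + Q - 6*D**2 (a(Q, D) = -3*(-2 + 2*D**2) + Q = (6 - 6*D**2) + Q = 6 + Q - 6*D**2)
sqrt(a(-19, -12) - 1999) = sqrt((6 - 19 - 6*(-12)**2) - 1999) = sqrt((6 - 19 - 6*144) - 1999) = sqrt((6 - 19 - 864) - 1999) = sqrt(-877 - 1999) = sqrt(-2876) = 2*I*sqrt(719)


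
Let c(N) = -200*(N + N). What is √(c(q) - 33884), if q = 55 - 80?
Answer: 2*I*√5971 ≈ 154.54*I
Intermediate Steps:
q = -25
c(N) = -400*N
√(c(q) - 33884) = √(-400*(-25) - 33884) = √(10000 - 33884) = √(-23884) = 2*I*√5971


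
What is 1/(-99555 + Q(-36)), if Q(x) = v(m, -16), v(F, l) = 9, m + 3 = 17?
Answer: -1/99546 ≈ -1.0046e-5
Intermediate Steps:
m = 14 (m = -3 + 17 = 14)
Q(x) = 9
1/(-99555 + Q(-36)) = 1/(-99555 + 9) = 1/(-99546) = -1/99546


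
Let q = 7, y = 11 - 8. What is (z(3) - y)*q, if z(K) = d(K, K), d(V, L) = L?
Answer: 0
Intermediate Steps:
y = 3
z(K) = K
(z(3) - y)*q = (3 - 1*3)*7 = (3 - 3)*7 = 0*7 = 0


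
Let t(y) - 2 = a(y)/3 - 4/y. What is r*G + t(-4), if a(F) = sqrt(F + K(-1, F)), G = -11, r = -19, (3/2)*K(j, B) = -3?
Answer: 212 + I*sqrt(6)/3 ≈ 212.0 + 0.8165*I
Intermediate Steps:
K(j, B) = -2 (K(j, B) = (2/3)*(-3) = -2)
a(F) = sqrt(-2 + F) (a(F) = sqrt(F - 2) = sqrt(-2 + F))
t(y) = 2 - 4/y + sqrt(-2 + y)/3 (t(y) = 2 + (sqrt(-2 + y)/3 - 4/y) = 2 + (-4/y + sqrt(-2 + y)/3) = 2 - 4/y + sqrt(-2 + y)/3)
r*G + t(-4) = -19*(-11) + (2 - 4/(-4) + sqrt(-2 - 4)/3) = 209 + (2 - 4*(-1/4) + sqrt(-6)/3) = 209 + (2 + 1 + (I*sqrt(6))/3) = 209 + (2 + 1 + I*sqrt(6)/3) = 209 + (3 + I*sqrt(6)/3) = 212 + I*sqrt(6)/3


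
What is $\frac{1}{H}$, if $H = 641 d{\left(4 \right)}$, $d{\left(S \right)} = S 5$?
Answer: $\frac{1}{12820} \approx 7.8003 \cdot 10^{-5}$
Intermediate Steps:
$d{\left(S \right)} = 5 S$
$H = 12820$ ($H = 641 \cdot 5 \cdot 4 = 641 \cdot 20 = 12820$)
$\frac{1}{H} = \frac{1}{12820}$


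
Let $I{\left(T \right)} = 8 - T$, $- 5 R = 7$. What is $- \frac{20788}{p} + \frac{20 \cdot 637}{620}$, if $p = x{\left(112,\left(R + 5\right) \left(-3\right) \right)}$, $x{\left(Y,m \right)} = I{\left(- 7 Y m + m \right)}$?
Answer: $\frac{15065147}{654751} \approx 23.009$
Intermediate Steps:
$R = - \frac{7}{5}$ ($R = \left(- \frac{1}{5}\right) 7 = - \frac{7}{5} \approx -1.4$)
$x{\left(Y,m \right)} = 8 - m + 7 Y m$ ($x{\left(Y,m \right)} = 8 - \left(- 7 Y m + m\right) = 8 - \left(m - 7 Y m\right) = 8 + \left(- m + 7 Y m\right) = 8 - m + 7 Y m$)
$p = - \frac{42242}{5}$ ($p = 8 + \left(- \frac{7}{5} + 5\right) \left(-3\right) \left(-1 + 7 \cdot 112\right) = 8 + \frac{18}{5} \left(-3\right) \left(-1 + 784\right) = 8 - \frac{42282}{5} = - \frac{42242}{5} \approx -8448.4$)
$- \frac{20788}{p} + \frac{20 \cdot 637}{620} = - \frac{20788}{- \frac{42242}{5}} + \frac{20 \cdot 637}{620} = \left(-20788\right) \left(- \frac{5}{42242}\right) + 12740 \cdot \frac{1}{620} = \frac{51970}{21121} + \frac{637}{31} = \frac{15065147}{654751}$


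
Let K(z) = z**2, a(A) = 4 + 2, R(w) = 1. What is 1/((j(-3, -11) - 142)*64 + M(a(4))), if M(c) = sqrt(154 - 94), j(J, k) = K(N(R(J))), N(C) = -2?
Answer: -736/6500347 - sqrt(15)/39002082 ≈ -0.00011332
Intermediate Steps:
a(A) = 6
j(J, k) = 4 (j(J, k) = (-2)**2 = 4)
M(c) = 2*sqrt(15) (M(c) = sqrt(60) = 2*sqrt(15))
1/((j(-3, -11) - 142)*64 + M(a(4))) = 1/((4 - 142)*64 + 2*sqrt(15)) = 1/(-138*64 + 2*sqrt(15)) = 1/(-8832 + 2*sqrt(15))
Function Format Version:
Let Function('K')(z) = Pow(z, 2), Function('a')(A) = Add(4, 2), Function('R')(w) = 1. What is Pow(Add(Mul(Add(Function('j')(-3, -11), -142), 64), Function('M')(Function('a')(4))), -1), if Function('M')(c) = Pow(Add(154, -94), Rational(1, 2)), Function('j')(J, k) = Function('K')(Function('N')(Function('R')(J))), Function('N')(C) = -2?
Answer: Add(Rational(-736, 6500347), Mul(Rational(-1, 39002082), Pow(15, Rational(1, 2)))) ≈ -0.00011332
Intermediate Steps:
Function('a')(A) = 6
Function('j')(J, k) = 4 (Function('j')(J, k) = Pow(-2, 2) = 4)
Function('M')(c) = Mul(2, Pow(15, Rational(1, 2))) (Function('M')(c) = Pow(60, Rational(1, 2)) = Mul(2, Pow(15, Rational(1, 2))))
Pow(Add(Mul(Add(Function('j')(-3, -11), -142), 64), Function('M')(Function('a')(4))), -1) = Pow(Add(Mul(Add(4, -142), 64), Mul(2, Pow(15, Rational(1, 2)))), -1) = Pow(Add(Mul(-138, 64), Mul(2, Pow(15, Rational(1, 2)))), -1) = Pow(Add(-8832, Mul(2, Pow(15, Rational(1, 2)))), -1)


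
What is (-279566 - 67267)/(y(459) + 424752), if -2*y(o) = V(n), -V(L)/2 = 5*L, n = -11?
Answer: -346833/424697 ≈ -0.81666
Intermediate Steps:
V(L) = -10*L
y(o) = -55 (y(o) = -(-5)*(-11) = -½*110 = -55)
(-279566 - 67267)/(y(459) + 424752) = (-279566 - 67267)/(-55 + 424752) = -346833/424697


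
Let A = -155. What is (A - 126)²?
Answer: 78961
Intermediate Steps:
(A - 126)² = (-155 - 126)² = (-281)² = 78961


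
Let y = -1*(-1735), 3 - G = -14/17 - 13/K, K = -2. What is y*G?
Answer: -157885/34 ≈ -4643.7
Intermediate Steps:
G = -91/34 (G = 3 - (-14/17 - 13/(-2)) = 3 - (-14*1/17 - 13*(-½)) = 3 - (-14/17 + 13/2) = 3 - 1*193/34 = 3 - 193/34 = -91/34 ≈ -2.6765)
y = 1735
y*G = 1735*(-91/34) = -157885/34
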